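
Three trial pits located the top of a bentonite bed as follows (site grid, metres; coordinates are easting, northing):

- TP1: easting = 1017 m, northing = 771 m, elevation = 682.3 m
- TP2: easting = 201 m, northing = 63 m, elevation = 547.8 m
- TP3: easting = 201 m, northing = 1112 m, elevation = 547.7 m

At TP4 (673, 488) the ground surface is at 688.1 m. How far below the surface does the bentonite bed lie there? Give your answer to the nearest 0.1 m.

Let the plane be z = a·easting + b·northing + c.
TP2−TP1: −816a − 708b = −134.5;  TP3−TP1: −816a + 341b = −134.6.
Solving gives a = 0.164911, b = −0.000095.
Then c = 682.3 − a·1017 − b·771 = 514.66.
At (673, 488): z_contact = 110.99 − 0.05 + 514.66 = 625.60 m.
Depth below ground = 688.1 − 625.60 = 62.5 m.

62.5 m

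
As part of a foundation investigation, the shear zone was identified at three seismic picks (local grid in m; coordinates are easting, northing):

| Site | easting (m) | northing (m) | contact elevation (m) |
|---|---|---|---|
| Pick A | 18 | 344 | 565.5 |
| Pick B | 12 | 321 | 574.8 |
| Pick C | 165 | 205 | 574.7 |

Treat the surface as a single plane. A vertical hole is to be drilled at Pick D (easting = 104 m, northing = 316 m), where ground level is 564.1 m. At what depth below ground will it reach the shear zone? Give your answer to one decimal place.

11.2 m

Two edge vectors: Pick A→Pick B = (-6, -23, 9.3), Pick A→Pick C = (147, -139, 9.2).
Normal n = (Pick A→Pick B) × (Pick A→Pick C) = (1081.1, 1422.3, 4215).
So ∂z/∂easting = −n_x/n_z = −0.25649 and ∂z/∂northing = −n_y/n_z = −0.33744.
Intercept c from Pick A: 565.5 + 4.62 + 116.08 = 686.20.
At (104, 316): z_contact = −26.67 − 106.63 + 686.20 = 552.89 m.
Depth below ground = 564.1 − 552.89 = 11.2 m.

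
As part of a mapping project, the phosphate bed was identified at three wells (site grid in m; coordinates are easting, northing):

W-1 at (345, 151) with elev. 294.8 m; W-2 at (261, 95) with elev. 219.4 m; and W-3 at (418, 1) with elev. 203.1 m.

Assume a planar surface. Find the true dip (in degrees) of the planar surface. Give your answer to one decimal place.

Two edge vectors: W-1→W-2 = (-84, -56, -75.4), W-1→W-3 = (73, -150, -91.7).
Normal n = (W-1→W-2) × (W-1→W-3) = (-6174.8, -13207, 16688).
So ∂z/∂easting = −n_x/n_z = 0.37001 and ∂z/∂northing = −n_y/n_z = 0.79141.
Gradient magnitude |∇z| = √(a² + b²) = √(0.13691 + 0.62633) = 0.87363.
True dip = arctan(0.87363) = 41.1°, dipping toward SSW (azimuth ≈ 205°).

41.1°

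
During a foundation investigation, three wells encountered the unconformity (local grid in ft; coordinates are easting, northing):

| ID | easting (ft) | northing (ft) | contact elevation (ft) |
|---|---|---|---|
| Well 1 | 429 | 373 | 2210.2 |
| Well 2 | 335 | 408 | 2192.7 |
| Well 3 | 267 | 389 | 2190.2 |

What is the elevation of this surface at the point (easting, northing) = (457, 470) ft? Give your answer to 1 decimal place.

2190.8 ft

Two edge vectors: Well 1→Well 2 = (-94, 35, -17.5), Well 1→Well 3 = (-162, 16, -20).
Normal n = (Well 1→Well 2) × (Well 1→Well 3) = (-420, 955, 4166).
So ∂z/∂easting = −n_x/n_z = 0.10082 and ∂z/∂northing = −n_y/n_z = −0.22924.
Intercept c from Well 1: 2210.2 − 43.25 + 85.51 = 2252.46.
At (457, 470): z = 46.1 − 107.7 + 2252.46 = 2190.8 ft.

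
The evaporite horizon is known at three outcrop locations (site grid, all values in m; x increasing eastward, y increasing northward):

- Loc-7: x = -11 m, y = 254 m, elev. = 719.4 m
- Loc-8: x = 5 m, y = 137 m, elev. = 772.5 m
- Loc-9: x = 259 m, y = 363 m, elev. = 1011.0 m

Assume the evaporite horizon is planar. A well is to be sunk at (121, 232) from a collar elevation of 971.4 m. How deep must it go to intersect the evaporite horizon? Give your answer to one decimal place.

87.6 m

Two edge vectors: Loc-7→Loc-8 = (16, -117, 53.1), Loc-7→Loc-9 = (270, 109, 291.6).
Normal n = (Loc-7→Loc-8) × (Loc-7→Loc-9) = (-39905.1, 9671.4, 33334).
So ∂z/∂x = −n_x/n_z = 1.19713 and ∂z/∂y = −n_y/n_z = −0.29014.
Intercept c from Loc-7: 719.4 + 13.17 + 73.69 = 806.26.
At (121, 232): z_contact = 144.85 − 67.31 + 806.26 = 883.80 m.
Depth below ground = 971.4 − 883.80 = 87.6 m.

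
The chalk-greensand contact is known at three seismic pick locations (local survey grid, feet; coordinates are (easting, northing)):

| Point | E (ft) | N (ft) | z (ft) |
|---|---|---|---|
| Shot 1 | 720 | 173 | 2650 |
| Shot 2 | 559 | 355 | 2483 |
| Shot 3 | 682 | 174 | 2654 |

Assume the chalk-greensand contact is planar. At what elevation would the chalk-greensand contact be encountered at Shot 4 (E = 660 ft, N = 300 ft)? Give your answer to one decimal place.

Two edge vectors: Shot 1→Shot 2 = (-161, 182, -167), Shot 1→Shot 3 = (-38, 1, 4).
Normal n = (Shot 1→Shot 2) × (Shot 1→Shot 3) = (895, 6990, 6755).
So ∂z/∂E = −n_x/n_z = −0.13249 and ∂z/∂N = −n_y/n_z = −1.03479.
Intercept c from Shot 1: 2650 + 95.40 + 179.02 = 2924.41.
At (660, 300): z = −87.4 − 310.4 + 2924.41 = 2526.5 ft.

2526.5 ft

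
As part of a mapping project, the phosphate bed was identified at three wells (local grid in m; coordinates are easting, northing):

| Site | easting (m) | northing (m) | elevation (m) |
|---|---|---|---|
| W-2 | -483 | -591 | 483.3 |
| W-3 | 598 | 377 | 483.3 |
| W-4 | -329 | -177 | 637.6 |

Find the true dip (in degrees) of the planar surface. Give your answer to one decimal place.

Let the plane be z = a·easting + b·northing + c.
W-3−W-2: 1081a + 968b = 0;  W-4−W-2: 154a + 414b = 154.3.
Solving gives a = −0.50044, b = 0.55886.
Gradient magnitude |∇z| = √(a² + b²) = √(0.25044 + 0.31232) = 0.75018.
True dip = arctan(0.75018) = 36.9°, dipping toward SE (azimuth ≈ 138°).

36.9°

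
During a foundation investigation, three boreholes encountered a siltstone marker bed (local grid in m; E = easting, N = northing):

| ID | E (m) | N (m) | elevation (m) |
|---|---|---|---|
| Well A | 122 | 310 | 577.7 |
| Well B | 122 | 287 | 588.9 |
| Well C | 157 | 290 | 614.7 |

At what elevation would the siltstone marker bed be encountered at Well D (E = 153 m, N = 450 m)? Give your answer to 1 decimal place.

533.7 m

Two edge vectors: Well A→Well B = (0, -23, 11.2), Well A→Well C = (35, -20, 37).
Normal n = (Well A→Well B) × (Well A→Well C) = (-627, 392, 805).
So ∂z/∂E = −n_x/n_z = 0.77888 and ∂z/∂N = −n_y/n_z = −0.48696.
Intercept c from Well A: 577.7 − 95.02 + 150.96 = 633.63.
At (153, 450): z = 119.2 − 219.1 + 633.63 = 533.7 m.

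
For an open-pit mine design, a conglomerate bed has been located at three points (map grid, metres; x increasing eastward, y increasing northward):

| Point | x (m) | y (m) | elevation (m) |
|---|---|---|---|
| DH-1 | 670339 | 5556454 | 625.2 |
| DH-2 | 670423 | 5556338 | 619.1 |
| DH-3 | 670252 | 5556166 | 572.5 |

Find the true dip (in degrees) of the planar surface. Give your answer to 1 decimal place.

Two edge vectors: DH-1→DH-2 = (84, -116, -6.1), DH-1→DH-3 = (-87, -288, -52.7).
Normal n = (DH-1→DH-2) × (DH-1→DH-3) = (4356.4, 4957.5, -34284).
So ∂z/∂x = −n_x/n_z = 0.12707 and ∂z/∂y = −n_y/n_z = 0.14460.
Gradient magnitude |∇z| = √(a² + b²) = √(0.01615 + 0.02091) = 0.19250.
True dip = arctan(0.19250) = 10.9°, dipping toward SW (azimuth ≈ 221°).

10.9°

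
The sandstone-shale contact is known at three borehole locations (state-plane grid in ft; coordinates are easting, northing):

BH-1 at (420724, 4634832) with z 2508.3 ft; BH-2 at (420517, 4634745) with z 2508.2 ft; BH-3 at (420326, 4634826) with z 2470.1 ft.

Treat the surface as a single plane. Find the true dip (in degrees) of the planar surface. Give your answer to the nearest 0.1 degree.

Let the plane be z = a·easting + b·northing + c.
BH-2−BH-1: −207a − 87b = −0.1;  BH-3−BH-1: −398a − 6b = −38.2.
Solving gives a = 0.09953, b = −0.23567.
Gradient magnitude |∇z| = √(a² + b²) = √(0.00991 + 0.05554) = 0.25583.
True dip = arctan(0.25583) = 14.3°, dipping toward NNW (azimuth ≈ 337°).

14.3°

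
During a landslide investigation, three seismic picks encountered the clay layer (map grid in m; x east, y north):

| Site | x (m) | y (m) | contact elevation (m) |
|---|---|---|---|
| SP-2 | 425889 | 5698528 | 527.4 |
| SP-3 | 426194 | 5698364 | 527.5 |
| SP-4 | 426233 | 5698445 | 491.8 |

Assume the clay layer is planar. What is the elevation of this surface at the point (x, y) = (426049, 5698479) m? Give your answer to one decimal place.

Two edge vectors: SP-2→SP-3 = (305, -164, 0.1), SP-2→SP-4 = (344, -83, -35.6).
Normal n = (SP-2→SP-3) × (SP-2→SP-4) = (5846.7, 10892.4, 31101).
So ∂z/∂x = −n_x/n_z = −0.187990740 and ∂z/∂y = −n_y/n_z = −0.350226681.
Intercept c from SP-2: 527.4 + 80063.19 + 1995776.55 = 2076367.14.
At (426049, 5698479): z = −80093.3 − 1995759.4 + 2076367.14 = 514.5 m.

514.5 m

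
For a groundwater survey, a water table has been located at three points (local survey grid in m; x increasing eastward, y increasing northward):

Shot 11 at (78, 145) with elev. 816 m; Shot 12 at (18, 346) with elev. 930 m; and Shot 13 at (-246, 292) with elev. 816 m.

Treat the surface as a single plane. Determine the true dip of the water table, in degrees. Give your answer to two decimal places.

Let the plane be z = a·x + b·y + c.
Shot 12−Shot 11: −60a + 201b = 114;  Shot 13−Shot 11: −324a + 147b = 0.
Solving gives a = 0.29763, b = 0.65601.
Gradient magnitude |∇z| = √(a² + b²) = √(0.08859 + 0.43035) = 0.72037.
True dip = arctan(0.72037) = 35.77°, dipping toward SSW (azimuth ≈ 204°).

35.77°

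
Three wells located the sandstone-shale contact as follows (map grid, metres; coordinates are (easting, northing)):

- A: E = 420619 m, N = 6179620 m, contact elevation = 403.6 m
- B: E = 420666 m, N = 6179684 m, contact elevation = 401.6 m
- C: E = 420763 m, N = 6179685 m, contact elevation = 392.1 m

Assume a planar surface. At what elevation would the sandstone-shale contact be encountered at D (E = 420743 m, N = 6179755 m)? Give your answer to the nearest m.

Let the plane be z = a·E + b·N + c.
B−A: 47a + 64b = −2;  C−A: 144a + 65b = −11.5.
Solving gives a = −0.09836066, b = 0.04098361.
Then c = 403.6 − a·420619 − b·6179620 = −211487.15.
At (420743, 6179755): z = −41384.6 + 253268.6 − 211487.15 = 396.9 m.

397 m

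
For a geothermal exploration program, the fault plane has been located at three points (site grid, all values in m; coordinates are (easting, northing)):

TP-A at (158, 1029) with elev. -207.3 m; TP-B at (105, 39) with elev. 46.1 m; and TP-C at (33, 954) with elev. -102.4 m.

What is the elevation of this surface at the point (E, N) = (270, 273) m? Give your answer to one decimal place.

Two edge vectors: TP-A→TP-B = (-53, -990, 253.4), TP-A→TP-C = (-125, -75, 104.9).
Normal n = (TP-A→TP-B) × (TP-A→TP-C) = (-84846, -26115.3, -119775).
So ∂z/∂E = −n_x/n_z = −0.708378 and ∂z/∂N = −n_y/n_z = −0.218036.
Intercept c from TP-A: -207.3 + 111.92 + 224.36 = 128.98.
At (270, 273): z = −191.3 − 59.5 + 128.98 = -121.8 m.

-121.8 m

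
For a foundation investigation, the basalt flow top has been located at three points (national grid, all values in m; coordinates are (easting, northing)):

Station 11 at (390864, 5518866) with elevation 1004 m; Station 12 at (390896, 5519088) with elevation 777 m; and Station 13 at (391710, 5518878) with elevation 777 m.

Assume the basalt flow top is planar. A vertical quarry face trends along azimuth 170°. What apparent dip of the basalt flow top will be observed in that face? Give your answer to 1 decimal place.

42.8°

Let the plane be z = a·E + b·N + c.
Station 12−Station 11: 32a + 222b = −227;  Station 13−Station 11: 846a + 12b = −227.
Solving gives a = −0.25434, b = −0.98586.
Unit vector along 170° is (sin 170°, cos 170°) = (0.1736, -0.9848).
Slope in that direction = a·(0.1736) + b·(-0.9848) = 0.92672.
Apparent dip = arctan|0.92672| = 42.8° (true dip is 45.5°, so apparent ≤ true as expected).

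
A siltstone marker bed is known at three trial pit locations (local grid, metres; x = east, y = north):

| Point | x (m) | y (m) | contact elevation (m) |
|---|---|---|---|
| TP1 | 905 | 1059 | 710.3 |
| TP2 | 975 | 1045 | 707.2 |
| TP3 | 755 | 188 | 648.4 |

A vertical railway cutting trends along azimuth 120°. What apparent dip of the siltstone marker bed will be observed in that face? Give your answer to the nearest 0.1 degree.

3.6°

Two edge vectors: TP1→TP2 = (70, -14, -3.1), TP1→TP3 = (-150, -871, -61.9).
Normal n = (TP1→TP2) × (TP1→TP3) = (-1833.5, 4798, -63070).
So ∂z/∂x = −n_x/n_z = −0.02907 and ∂z/∂y = −n_y/n_z = 0.07607.
Unit vector along 120° is (sin 120°, cos 120°) = (0.8660, -0.5000).
Slope in that direction = a·(0.8660) + b·(-0.5000) = −0.06321.
Apparent dip = arctan|0.06321| = 3.6° (true dip is 4.7°, so apparent ≤ true as expected).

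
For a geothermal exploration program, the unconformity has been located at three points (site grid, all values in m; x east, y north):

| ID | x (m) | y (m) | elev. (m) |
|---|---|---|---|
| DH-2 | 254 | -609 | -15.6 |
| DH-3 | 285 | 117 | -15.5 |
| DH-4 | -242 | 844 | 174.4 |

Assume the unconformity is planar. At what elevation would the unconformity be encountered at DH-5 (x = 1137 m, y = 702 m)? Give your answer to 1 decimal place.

-296.7 m

Let the plane be z = a·x + b·y + c.
DH-3−DH-2: 31a + 726b = 0.1;  DH-4−DH-2: −496a + 1453b = 190.
Solving gives a = −0.340117, b = 0.014661.
Then c = -15.6 − a·254 − b·-609 = 79.72.
At (1137, 702): z = −386.7 + 10.3 + 79.72 = -296.7 m.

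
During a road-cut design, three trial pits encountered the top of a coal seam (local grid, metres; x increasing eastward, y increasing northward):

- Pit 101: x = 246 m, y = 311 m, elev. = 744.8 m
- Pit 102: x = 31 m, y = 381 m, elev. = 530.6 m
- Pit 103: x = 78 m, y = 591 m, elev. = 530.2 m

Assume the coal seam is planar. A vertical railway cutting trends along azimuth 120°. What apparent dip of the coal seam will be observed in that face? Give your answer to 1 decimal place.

42.3°

Let the plane be z = a·x + b·y + c.
Pit 102−Pit 101: −215a + 70b = −214.2;  Pit 103−Pit 101: −168a + 280b = −214.6.
Solving gives a = 0.92803, b = −0.20961.
Unit vector along 120° is (sin 120°, cos 120°) = (0.8660, -0.5000).
Slope in that direction = a·(0.8660) + b·(-0.5000) = 0.90851.
Apparent dip = arctan|0.90851| = 42.3° (true dip is 43.6°, so apparent ≤ true as expected).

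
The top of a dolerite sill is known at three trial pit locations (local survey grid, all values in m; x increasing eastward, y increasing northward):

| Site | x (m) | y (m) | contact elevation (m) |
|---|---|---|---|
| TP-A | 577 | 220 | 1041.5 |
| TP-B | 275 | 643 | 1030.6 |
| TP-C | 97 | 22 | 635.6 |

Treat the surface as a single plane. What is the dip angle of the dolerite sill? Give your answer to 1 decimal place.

Two edge vectors: TP-A→TP-B = (-302, 423, -10.9), TP-A→TP-C = (-480, -198, -405.9).
Normal n = (TP-A→TP-B) × (TP-A→TP-C) = (-173853.9, -117349.8, 262836).
So ∂z/∂x = −n_x/n_z = 0.66145 and ∂z/∂y = −n_y/n_z = 0.44648.
Gradient magnitude |∇z| = √(a² + b²) = √(0.43752 + 0.19934) = 0.79804.
True dip = arctan(0.79804) = 38.6°, dipping toward SW (azimuth ≈ 236°).

38.6°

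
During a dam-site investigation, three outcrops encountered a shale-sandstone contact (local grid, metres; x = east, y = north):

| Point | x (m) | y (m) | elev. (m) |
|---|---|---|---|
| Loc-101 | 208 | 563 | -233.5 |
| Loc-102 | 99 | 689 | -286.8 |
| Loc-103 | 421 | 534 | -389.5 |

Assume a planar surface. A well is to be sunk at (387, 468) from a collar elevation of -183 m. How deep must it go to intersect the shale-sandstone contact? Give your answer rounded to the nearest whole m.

97 m

Two edge vectors: Loc-101→Loc-102 = (-109, 126, -53.3), Loc-101→Loc-103 = (213, -29, -156).
Normal n = (Loc-101→Loc-102) × (Loc-101→Loc-103) = (-21201.7, -28356.9, -23677).
So ∂z/∂x = −n_x/n_z = −0.89546 and ∂z/∂y = −n_y/n_z = −1.19766.
Intercept c from Loc-101: -233.5 + 186.25 + 674.28 = 627.04.
At (387, 468): z_contact = −346.5 − 560.5 + 627.04 = -280.0 m.
Depth below ground = -183 − (-280.0) = 97 m.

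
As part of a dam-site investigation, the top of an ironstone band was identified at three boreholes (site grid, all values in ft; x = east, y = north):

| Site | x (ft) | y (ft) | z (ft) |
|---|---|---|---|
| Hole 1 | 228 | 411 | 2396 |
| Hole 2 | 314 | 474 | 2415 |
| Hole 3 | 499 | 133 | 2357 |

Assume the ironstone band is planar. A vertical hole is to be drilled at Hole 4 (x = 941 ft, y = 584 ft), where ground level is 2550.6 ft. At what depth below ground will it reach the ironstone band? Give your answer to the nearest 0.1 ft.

Two edge vectors: Hole 1→Hole 2 = (86, 63, 19), Hole 1→Hole 3 = (271, -278, -39).
Normal n = (Hole 1→Hole 2) × (Hole 1→Hole 3) = (2825, 8503, -40981).
So ∂z/∂x = −n_x/n_z = 0.06893 and ∂z/∂y = −n_y/n_z = 0.20749.
Intercept c from Hole 1: 2396 − 15.72 − 85.28 = 2295.01.
At (941, 584): z_contact = 64.87 + 121.17 + 2295.01 = 2481.05 ft.
Depth below ground = 2550.6 − 2481.05 = 69.6 ft.

69.6 ft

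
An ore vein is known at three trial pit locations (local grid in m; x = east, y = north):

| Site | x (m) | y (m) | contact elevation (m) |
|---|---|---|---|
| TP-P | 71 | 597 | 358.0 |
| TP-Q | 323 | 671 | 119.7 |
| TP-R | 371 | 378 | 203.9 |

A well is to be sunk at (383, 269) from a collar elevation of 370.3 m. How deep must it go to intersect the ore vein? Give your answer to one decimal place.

Let the plane be z = a·x + b·y + c.
TP-Q−TP-P: 252a + 74b = −238.3;  TP-R−TP-P: 300a − 219b = −154.1.
Solving gives a = −0.82172, b = −0.42199.
Then c = 358 − a·71 − b·597 = 668.27.
At (383, 269): z_contact = −314.72 − 113.51 + 668.27 = 240.04 m.
Depth below ground = 370.3 − 240.04 = 130.3 m.

130.3 m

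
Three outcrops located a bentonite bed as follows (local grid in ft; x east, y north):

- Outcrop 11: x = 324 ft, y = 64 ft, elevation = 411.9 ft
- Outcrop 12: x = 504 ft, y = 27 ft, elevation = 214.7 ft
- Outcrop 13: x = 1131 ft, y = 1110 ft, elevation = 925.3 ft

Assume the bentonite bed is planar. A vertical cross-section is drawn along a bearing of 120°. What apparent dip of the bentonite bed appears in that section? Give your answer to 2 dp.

Two edge vectors: Outcrop 11→Outcrop 12 = (180, -37, -197.2), Outcrop 11→Outcrop 13 = (807, 1046, 513.4).
Normal n = (Outcrop 11→Outcrop 12) × (Outcrop 11→Outcrop 13) = (187275.4, -251552.4, 218139).
So ∂z/∂x = −n_x/n_z = −0.85851 and ∂z/∂y = −n_y/n_z = 1.15317.
Unit vector along 120° is (sin 120°, cos 120°) = (0.8660, -0.5000).
Slope in that direction = a·(0.8660) + b·(-0.5000) = −1.32008.
Apparent dip = arctan|1.32008| = 52.86° (true dip is 55.2°, so apparent ≤ true as expected).

52.86°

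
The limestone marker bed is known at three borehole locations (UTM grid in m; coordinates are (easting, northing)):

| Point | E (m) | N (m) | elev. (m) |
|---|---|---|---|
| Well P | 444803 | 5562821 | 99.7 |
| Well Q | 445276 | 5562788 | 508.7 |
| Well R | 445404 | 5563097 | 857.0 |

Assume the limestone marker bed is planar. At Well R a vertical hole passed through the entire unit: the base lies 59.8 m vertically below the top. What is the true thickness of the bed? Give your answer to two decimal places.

Let the plane be z = a·E + b·N + c.
Well Q−Well P: 473a − 33b = 409;  Well R−Well P: 601a + 276b = 757.3.
Solving gives a = 0.91684, b = 0.74739.
|∇z| = √(a²+b²) = 1.18287, so dip δ = arctan(1.18287) = 49.79°.
True thickness = vertical thickness × cos δ = 59.8 × cos 49.79° = 38.61 m.

38.61 m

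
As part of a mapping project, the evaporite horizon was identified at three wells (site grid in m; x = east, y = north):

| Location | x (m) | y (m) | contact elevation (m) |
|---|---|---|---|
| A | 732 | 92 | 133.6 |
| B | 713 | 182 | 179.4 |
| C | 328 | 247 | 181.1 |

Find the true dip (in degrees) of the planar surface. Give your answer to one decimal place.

28.1°

Two edge vectors: A→B = (-19, 90, 45.8), A→C = (-404, 155, 47.5).
Normal n = (A→B) × (A→C) = (-2824, -17600.7, 33415).
So ∂z/∂x = −n_x/n_z = 0.08451 and ∂z/∂y = −n_y/n_z = 0.52673.
Gradient magnitude |∇z| = √(a² + b²) = √(0.00714 + 0.27745) = 0.53347.
True dip = arctan(0.53347) = 28.1°, dipping toward S (azimuth ≈ 189°).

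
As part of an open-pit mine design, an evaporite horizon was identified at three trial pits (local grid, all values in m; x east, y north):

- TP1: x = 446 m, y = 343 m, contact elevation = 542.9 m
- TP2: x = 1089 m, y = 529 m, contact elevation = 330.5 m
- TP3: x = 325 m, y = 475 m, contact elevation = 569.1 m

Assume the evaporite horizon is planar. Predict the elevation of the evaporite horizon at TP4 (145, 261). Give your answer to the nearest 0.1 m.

641.9 m

Two edge vectors: TP1→TP2 = (643, 186, -212.4), TP1→TP3 = (-121, 132, 26.2).
Normal n = (TP1→TP2) × (TP1→TP3) = (32910, 8853.8, 107382).
So ∂z/∂x = −n_x/n_z = −0.306476 and ∂z/∂y = −n_y/n_z = −0.082451.
Intercept c from TP1: 542.9 + 136.69 + 28.28 = 707.87.
At (145, 261): z = −44.4 − 21.5 + 707.87 = 641.9 m.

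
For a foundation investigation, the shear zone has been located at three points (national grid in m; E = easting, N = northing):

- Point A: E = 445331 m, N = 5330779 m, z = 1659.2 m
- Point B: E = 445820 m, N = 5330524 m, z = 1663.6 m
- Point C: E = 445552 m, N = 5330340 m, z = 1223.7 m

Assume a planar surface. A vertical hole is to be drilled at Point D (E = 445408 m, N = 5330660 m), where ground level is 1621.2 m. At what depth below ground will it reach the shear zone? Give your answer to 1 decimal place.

67.9 m

Let the plane be z = a·E + b·N + c.
Point B−Point A: 489a − 255b = 4.4;  Point C−Point A: 221a − 439b = −435.5.
Solving gives a = 0.713661917, b = 1.351296774.
Then c = 1659.2 − a·445331 − b·5330779 = −7519621.04.
At (445408, 5330660): z_contact = 317870.73 + 7203303.66 − 7519621.04 = 1553.35 m.
Depth below ground = 1621.2 − 1553.35 = 67.9 m.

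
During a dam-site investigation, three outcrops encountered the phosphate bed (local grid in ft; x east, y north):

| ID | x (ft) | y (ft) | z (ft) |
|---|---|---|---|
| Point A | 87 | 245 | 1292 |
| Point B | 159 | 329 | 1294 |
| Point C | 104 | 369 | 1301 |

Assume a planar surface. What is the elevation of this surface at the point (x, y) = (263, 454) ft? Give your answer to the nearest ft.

1297 ft

Two edge vectors: Point A→Point B = (72, 84, 2), Point A→Point C = (17, 124, 9).
Normal n = (Point A→Point B) × (Point A→Point C) = (508, -614, 7500).
So ∂z/∂x = −n_x/n_z = −0.06773 and ∂z/∂y = −n_y/n_z = 0.08187.
Intercept c from Point A: 1292 + 5.89 − 20.06 = 1277.84.
At (263, 454): z = −17.8 + 37.2 + 1277.84 = 1297.2 ft.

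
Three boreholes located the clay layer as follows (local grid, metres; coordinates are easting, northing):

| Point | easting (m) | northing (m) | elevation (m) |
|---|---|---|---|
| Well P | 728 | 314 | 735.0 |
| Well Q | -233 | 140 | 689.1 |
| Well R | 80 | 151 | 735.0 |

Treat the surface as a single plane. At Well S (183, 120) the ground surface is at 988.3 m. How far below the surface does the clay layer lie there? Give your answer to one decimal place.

Two edge vectors: Well P→Well Q = (-961, -174, -45.9), Well P→Well R = (-648, -163, 0).
Normal n = (Well P→Well Q) × (Well P→Well R) = (-7481.7, 29743.2, 43891).
So ∂z/∂easting = −n_x/n_z = 0.17046 and ∂z/∂northing = −n_y/n_z = −0.67766.
Intercept c from Well P: 735 − 124.10 + 212.79 = 823.69.
At (183, 120): z_contact = 31.19 − 81.32 + 823.69 = 773.56 m.
Depth below ground = 988.3 − 773.56 = 214.7 m.

214.7 m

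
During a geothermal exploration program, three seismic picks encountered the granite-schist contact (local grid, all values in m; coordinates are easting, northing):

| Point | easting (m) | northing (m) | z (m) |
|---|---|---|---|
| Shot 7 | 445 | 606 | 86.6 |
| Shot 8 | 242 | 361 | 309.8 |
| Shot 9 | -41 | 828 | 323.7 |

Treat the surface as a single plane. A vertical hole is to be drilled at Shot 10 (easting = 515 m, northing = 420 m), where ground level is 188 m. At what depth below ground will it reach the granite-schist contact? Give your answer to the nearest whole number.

Let the plane be z = a·easting + b·northing + c.
Shot 8−Shot 7: −203a − 245b = 223.2;  Shot 9−Shot 7: −486a + 222b = 237.1.
Solving gives a = −0.65580, b = −0.36765.
Then c = 86.6 − a·445 − b·606 = 601.22.
At (515, 420): z_contact = −337.7 − 154.4 + 601.22 = 109.1 m.
Depth below ground = 188 − 109.1 = 79 m.

79 m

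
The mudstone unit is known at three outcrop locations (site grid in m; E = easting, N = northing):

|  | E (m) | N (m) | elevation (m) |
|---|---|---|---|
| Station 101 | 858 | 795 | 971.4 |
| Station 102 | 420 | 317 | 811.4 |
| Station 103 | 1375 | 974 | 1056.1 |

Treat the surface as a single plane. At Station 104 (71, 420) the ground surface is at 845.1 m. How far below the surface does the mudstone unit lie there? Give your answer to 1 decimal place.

Let the plane be z = a·E + b·N + c.
Station 102−Station 101: −438a − 478b = −160;  Station 103−Station 101: 517a + 179b = 84.7.
Solving gives a = 0.070213, b = 0.270391.
Then c = 971.4 − a·858 − b·795 = 696.20.
At (71, 420): z_contact = 4.99 + 113.56 + 696.20 = 814.75 m.
Depth below ground = 845.1 − 814.75 = 30.4 m.

30.4 m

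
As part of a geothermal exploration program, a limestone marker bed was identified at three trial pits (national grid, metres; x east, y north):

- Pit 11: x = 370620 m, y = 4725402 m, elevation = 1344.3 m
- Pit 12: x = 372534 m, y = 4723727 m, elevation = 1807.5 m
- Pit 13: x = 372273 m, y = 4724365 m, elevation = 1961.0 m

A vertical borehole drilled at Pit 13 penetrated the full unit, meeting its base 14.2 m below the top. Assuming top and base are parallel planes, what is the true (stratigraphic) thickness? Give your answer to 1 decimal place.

10.7 m

Two edge vectors: Pit 11→Pit 12 = (1914, -1675, 463.2), Pit 11→Pit 13 = (1653, -1037, 616.7).
Normal n = (Pit 11→Pit 12) × (Pit 11→Pit 13) = (-552634.1, -414694.2, 783957).
So ∂z/∂x = −n_x/n_z = 0.70493 and ∂z/∂y = −n_y/n_z = 0.52898.
|∇z| = √(a²+b²) = 0.88133, so dip δ = arctan(0.88133) = 41.39°.
True thickness = vertical thickness × cos δ = 14.2 × cos 41.39° = 10.7 m.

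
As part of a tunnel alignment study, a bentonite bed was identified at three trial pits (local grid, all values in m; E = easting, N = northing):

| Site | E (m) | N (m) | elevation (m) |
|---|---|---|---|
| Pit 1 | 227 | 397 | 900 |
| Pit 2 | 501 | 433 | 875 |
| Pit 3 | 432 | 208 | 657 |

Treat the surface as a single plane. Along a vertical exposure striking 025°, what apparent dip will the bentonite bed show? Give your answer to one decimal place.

40.2°

Let the plane be z = a·E + b·N + c.
Pit 2−Pit 1: 274a + 36b = −25;  Pit 3−Pit 1: 205a − 189b = −243.
Solving gives a = −0.22772, b = 1.03872.
Unit vector along 025° is (sin 25°, cos 25°) = (0.4226, 0.9063).
Slope in that direction = a·(0.4226) + b·(0.9063) = 0.84516.
Apparent dip = arctan|0.84516| = 40.2° (true dip is 46.8°, so apparent ≤ true as expected).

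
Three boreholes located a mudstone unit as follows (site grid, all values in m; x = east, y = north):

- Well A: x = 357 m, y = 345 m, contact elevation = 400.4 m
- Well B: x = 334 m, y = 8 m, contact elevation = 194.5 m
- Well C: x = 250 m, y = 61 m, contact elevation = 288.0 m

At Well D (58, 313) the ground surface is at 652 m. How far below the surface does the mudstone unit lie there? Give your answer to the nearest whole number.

64 m

Two edge vectors: Well A→Well B = (-23, -337, -205.9), Well A→Well C = (-107, -284, -112.4).
Normal n = (Well A→Well B) × (Well A→Well C) = (-20596.8, 19446.1, -29527).
So ∂z/∂x = −n_x/n_z = −0.69756 and ∂z/∂y = −n_y/n_z = 0.65859.
Intercept c from Well A: 400.4 + 249.03 − 227.21 = 422.22.
At (58, 313): z_contact = −40.5 + 206.1 + 422.22 = 587.9 m.
Depth below ground = 652 − 587.9 = 64 m.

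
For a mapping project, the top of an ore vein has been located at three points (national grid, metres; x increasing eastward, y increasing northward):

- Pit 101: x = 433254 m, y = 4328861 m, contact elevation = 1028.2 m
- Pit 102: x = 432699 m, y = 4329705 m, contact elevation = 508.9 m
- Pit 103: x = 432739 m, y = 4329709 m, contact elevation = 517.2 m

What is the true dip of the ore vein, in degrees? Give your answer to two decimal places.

Two edge vectors: Pit 101→Pit 102 = (-555, 844, -519.3), Pit 101→Pit 103 = (-515, 848, -511).
Normal n = (Pit 101→Pit 102) × (Pit 101→Pit 103) = (9082.4, -16165.5, -35980).
So ∂z/∂x = −n_x/n_z = 0.25243 and ∂z/∂y = −n_y/n_z = −0.44929.
Gradient magnitude |∇z| = √(a² + b²) = √(0.06372 + 0.20186) = 0.51535.
True dip = arctan(0.51535) = 27.26°, dipping toward NNW (azimuth ≈ 331°).

27.26°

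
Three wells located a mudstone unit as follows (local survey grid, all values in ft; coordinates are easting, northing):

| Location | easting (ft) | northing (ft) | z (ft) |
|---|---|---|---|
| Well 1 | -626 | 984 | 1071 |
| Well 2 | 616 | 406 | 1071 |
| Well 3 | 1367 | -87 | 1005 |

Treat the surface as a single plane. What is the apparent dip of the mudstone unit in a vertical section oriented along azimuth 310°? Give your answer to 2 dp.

7.50°

Let the plane be z = a·easting + b·northing + c.
Well 2−Well 1: 1242a − 578b = 0;  Well 3−Well 1: 1993a − 1071b = −66.
Solving gives a = 0.21404, b = 0.45993.
Unit vector along 310° is (sin 310°, cos 310°) = (-0.7660, 0.6428).
Slope in that direction = a·(-0.7660) + b·(0.6428) = 0.13167.
Apparent dip = arctan|0.13167| = 7.50° (true dip is 26.9°, so apparent ≤ true as expected).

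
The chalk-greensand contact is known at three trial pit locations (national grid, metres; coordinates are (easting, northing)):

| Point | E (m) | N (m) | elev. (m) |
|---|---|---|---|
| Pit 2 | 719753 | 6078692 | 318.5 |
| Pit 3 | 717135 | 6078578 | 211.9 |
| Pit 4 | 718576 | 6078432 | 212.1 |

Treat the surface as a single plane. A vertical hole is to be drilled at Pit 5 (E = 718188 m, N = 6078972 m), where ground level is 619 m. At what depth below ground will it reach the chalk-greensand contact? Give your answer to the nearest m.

267 m

Let the plane be z = a·E + b·N + c.
Pit 3−Pit 2: −2618a − 114b = −106.6;  Pit 4−Pit 2: −1177a − 260b = −106.4.
Solving gives a = 0.02852030, b = 0.28012157.
Then c = 318.5 − a·719753 − b·6078692 = −1722981.84.
At (718188, 6078972): z_contact = 20482.9 + 1702851.2 − 1722981.84 = 352.3 m.
Depth below ground = 619 − 352.3 = 267 m.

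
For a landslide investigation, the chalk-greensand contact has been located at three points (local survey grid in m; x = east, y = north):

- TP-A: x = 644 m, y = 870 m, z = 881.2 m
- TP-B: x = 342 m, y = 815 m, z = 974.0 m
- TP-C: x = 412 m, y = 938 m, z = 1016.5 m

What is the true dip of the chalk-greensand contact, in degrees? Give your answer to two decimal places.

Two edge vectors: TP-A→TP-B = (-302, -55, 92.8), TP-A→TP-C = (-232, 68, 135.3).
Normal n = (TP-A→TP-B) × (TP-A→TP-C) = (-13751.9, 19331, -33296).
So ∂z/∂x = −n_x/n_z = −0.41302 and ∂z/∂y = −n_y/n_z = 0.58058.
Gradient magnitude |∇z| = √(a² + b²) = √(0.17059 + 0.33707) = 0.71250.
True dip = arctan(0.71250) = 35.47°, dipping toward SE (azimuth ≈ 145°).

35.47°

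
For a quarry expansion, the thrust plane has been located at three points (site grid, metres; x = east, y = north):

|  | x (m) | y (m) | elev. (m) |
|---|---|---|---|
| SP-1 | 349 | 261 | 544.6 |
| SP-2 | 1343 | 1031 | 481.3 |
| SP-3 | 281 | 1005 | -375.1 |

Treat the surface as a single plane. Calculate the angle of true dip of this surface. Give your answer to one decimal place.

Two edge vectors: SP-1→SP-2 = (994, 770, -63.3), SP-1→SP-3 = (-68, 744, -919.7).
Normal n = (SP-1→SP-2) × (SP-1→SP-3) = (-661073.8, 918486.2, 791896).
So ∂z/∂x = −n_x/n_z = 0.83480 and ∂z/∂y = −n_y/n_z = −1.15986.
Gradient magnitude |∇z| = √(a² + b²) = √(0.69689 + 1.34527) = 1.42904.
True dip = arctan(1.42904) = 55.0°, dipping toward NW (azimuth ≈ 324°).

55.0°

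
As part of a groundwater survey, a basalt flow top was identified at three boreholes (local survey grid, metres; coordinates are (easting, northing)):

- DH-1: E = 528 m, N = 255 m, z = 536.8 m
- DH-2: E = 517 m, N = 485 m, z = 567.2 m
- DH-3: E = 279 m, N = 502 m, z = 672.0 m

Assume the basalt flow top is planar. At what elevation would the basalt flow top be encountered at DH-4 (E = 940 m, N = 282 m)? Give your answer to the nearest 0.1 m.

Two edge vectors: DH-1→DH-2 = (-11, 230, 30.4), DH-1→DH-3 = (-249, 247, 135.2).
Normal n = (DH-1→DH-2) × (DH-1→DH-3) = (23587.2, -6082.4, 54553).
So ∂z/∂E = −n_x/n_z = −0.43237 and ∂z/∂N = −n_y/n_z = 0.11150.
Intercept c from DH-1: 536.8 + 228.29 − 28.43 = 736.66.
At (940, 282): z = −406.4 + 31.4 + 736.66 = 361.7 m.

361.7 m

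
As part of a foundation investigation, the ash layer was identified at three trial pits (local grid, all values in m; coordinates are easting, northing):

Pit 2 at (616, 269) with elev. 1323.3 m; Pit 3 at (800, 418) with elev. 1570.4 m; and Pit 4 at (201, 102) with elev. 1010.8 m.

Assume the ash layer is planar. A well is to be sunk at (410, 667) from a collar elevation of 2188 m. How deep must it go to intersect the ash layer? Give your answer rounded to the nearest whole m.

323 m

Two edge vectors: Pit 2→Pit 3 = (184, 149, 247.1), Pit 2→Pit 4 = (-415, -167, -312.5).
Normal n = (Pit 2→Pit 3) × (Pit 2→Pit 4) = (-5296.8, -45046.5, 31107).
So ∂z/∂easting = −n_x/n_z = 0.17028 and ∂z/∂northing = −n_y/n_z = 1.44811.
Intercept c from Pit 2: 1323.3 − 104.89 − 389.54 = 828.87.
At (410, 667): z_contact = 69.8 + 965.9 + 828.87 = 1864.6 m.
Depth below ground = 2188 − 1864.6 = 323 m.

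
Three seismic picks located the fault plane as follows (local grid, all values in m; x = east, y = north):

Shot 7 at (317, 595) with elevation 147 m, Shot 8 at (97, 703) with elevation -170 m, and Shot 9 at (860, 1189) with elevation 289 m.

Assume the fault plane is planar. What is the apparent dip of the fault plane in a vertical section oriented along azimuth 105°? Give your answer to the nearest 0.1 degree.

Two edge vectors: Shot 7→Shot 8 = (-220, 108, -317), Shot 7→Shot 9 = (543, 594, 142).
Normal n = (Shot 7→Shot 8) × (Shot 7→Shot 9) = (203634, -140891, -189324).
So ∂z/∂x = −n_x/n_z = 1.07558 and ∂z/∂y = −n_y/n_z = −0.74418.
Unit vector along 105° is (sin 105°, cos 105°) = (0.9659, -0.2588).
Slope in that direction = a·(0.9659) + b·(-0.2588) = 1.23154.
Apparent dip = arctan|1.23154| = 50.9° (true dip is 52.6°, so apparent ≤ true as expected).

50.9°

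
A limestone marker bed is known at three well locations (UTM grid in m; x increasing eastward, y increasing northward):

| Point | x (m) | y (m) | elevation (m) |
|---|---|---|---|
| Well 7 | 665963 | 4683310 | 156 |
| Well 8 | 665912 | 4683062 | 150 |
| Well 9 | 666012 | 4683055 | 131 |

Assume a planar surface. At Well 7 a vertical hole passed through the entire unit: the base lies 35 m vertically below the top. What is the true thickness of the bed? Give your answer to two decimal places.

34.35 m

Let the plane be z = a·x + b·y + c.
Well 8−Well 7: −51a − 248b = −6;  Well 9−Well 7: 49a − 255b = −25.
Solving gives a = −0.18563, b = 0.06237.
|∇z| = √(a²+b²) = 0.19583, so dip δ = arctan(0.19583) = 11.08°.
True thickness = vertical thickness × cos δ = 35 × cos 11.08° = 34.35 m.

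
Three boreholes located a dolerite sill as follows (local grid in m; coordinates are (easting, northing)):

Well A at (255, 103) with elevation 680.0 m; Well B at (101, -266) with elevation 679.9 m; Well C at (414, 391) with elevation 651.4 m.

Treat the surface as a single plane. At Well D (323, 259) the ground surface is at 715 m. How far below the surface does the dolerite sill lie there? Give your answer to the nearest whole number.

37 m

Let the plane be z = a·E + b·N + c.
Well B−Well A: −154a − 369b = −0.1;  Well C−Well A: 159a + 288b = −28.6.
Solving gives a = −0.73903, b = 0.30870.
Then c = 680 − a·255 − b·103 = 836.66.
At (323, 259): z_contact = −238.7 + 80.0 + 836.66 = 677.9 m.
Depth below ground = 715 − 677.9 = 37 m.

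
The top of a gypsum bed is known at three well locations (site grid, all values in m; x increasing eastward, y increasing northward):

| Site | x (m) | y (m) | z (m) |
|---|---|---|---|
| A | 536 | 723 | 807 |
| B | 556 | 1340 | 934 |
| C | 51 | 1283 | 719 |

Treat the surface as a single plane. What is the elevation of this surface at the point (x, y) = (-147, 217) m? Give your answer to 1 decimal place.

433.6 m

Let the plane be z = a·x + b·y + c.
B−A: 20a + 617b = 127;  C−A: −485a + 560b = −88.
Solving gives a = 0.403988, b = 0.192739.
Then c = 807 − a·536 − b·723 = 451.11.
At (-147, 217): z = −59.4 + 41.8 + 451.11 = 433.6 m.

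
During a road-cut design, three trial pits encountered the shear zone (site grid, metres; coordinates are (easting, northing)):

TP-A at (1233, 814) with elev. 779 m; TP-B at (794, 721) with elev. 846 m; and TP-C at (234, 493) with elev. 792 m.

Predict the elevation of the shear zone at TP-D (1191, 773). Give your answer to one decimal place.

Let the plane be z = a·E + b·N + c.
TP-B−TP-A: −439a − 93b = 67;  TP-C−TP-A: −999a − 321b = 13.
Solving gives a = −0.422769, b = 1.275223.
Then c = 779 − a·1233 − b·814 = 262.24.
At (1191, 773): z = −503.5 + 985.7 + 262.24 = 744.5 m.

744.5 m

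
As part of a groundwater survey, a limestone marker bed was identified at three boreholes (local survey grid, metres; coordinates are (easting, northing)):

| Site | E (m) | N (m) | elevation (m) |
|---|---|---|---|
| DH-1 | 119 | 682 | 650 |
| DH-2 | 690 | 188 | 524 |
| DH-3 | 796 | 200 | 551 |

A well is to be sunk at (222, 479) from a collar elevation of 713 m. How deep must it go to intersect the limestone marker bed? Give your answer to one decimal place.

141.1 m

Let the plane be z = a·E + b·N + c.
DH-2−DH-1: 571a − 494b = −126;  DH-3−DH-1: 677a − 482b = −99.
Solving gives a = 0.19971, b = 0.48590.
Then c = 650 − a·119 − b·682 = 294.85.
At (222, 479): z_contact = 44.34 + 232.75 + 294.85 = 571.93 m.
Depth below ground = 713 − 571.93 = 141.1 m.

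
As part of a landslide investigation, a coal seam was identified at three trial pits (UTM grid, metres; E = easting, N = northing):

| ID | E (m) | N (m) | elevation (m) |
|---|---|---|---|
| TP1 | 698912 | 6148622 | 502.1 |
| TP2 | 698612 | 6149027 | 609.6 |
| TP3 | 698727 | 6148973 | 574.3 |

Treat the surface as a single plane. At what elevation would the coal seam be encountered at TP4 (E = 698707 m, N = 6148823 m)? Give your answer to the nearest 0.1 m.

Two edge vectors: TP1→TP2 = (-300, 405, 107.5), TP1→TP3 = (-185, 351, 72.2).
Normal n = (TP1→TP2) × (TP1→TP3) = (-8491.5, 1772.5, -30375).
So ∂z/∂E = −n_x/n_z = −0.279555556 and ∂z/∂N = −n_y/n_z = 0.058353909.
Intercept c from TP1: 502.1 + 195384.73 − 358796.13 = −162909.30.
At (698707, 6148823): z = −195327.4 + 358807.9 − 162909.30 = 571.1 m.

571.1 m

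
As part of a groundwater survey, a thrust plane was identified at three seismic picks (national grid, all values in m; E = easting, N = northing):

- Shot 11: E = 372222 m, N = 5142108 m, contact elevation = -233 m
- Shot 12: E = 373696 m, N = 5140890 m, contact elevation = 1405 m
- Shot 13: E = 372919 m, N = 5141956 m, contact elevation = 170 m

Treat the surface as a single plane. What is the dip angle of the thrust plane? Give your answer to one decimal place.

Two edge vectors: Shot 11→Shot 12 = (1474, -1218, 1638), Shot 11→Shot 13 = (697, -152, 403).
Normal n = (Shot 11→Shot 12) × (Shot 11→Shot 13) = (-241878, 547664, 624898).
So ∂z/∂E = −n_x/n_z = 0.38707 and ∂z/∂N = −n_y/n_z = −0.87641.
Gradient magnitude |∇z| = √(a² + b²) = √(0.14982 + 0.76809) = 0.95808.
True dip = arctan(0.95808) = 43.8°, dipping toward NNW (azimuth ≈ 336°).

43.8°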